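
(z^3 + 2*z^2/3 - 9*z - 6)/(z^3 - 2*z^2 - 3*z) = (z^2 + 11*z/3 + 2)/(z*(z + 1))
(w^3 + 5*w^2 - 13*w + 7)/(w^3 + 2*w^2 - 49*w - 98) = (w^2 - 2*w + 1)/(w^2 - 5*w - 14)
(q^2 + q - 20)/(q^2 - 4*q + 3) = (q^2 + q - 20)/(q^2 - 4*q + 3)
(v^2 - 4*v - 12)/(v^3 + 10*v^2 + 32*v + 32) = (v - 6)/(v^2 + 8*v + 16)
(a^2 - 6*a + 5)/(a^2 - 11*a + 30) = (a - 1)/(a - 6)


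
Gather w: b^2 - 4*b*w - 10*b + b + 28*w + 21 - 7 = b^2 - 9*b + w*(28 - 4*b) + 14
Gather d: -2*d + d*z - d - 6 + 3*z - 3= d*(z - 3) + 3*z - 9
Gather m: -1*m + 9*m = 8*m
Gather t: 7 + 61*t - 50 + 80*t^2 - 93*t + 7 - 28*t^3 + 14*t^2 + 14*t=-28*t^3 + 94*t^2 - 18*t - 36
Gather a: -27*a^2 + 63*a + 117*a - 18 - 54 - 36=-27*a^2 + 180*a - 108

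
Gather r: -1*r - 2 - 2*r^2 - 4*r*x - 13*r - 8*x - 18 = -2*r^2 + r*(-4*x - 14) - 8*x - 20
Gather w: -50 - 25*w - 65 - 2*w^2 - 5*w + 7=-2*w^2 - 30*w - 108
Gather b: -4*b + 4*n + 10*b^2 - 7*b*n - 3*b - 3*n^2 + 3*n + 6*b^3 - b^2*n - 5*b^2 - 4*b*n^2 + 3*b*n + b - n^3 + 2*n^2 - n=6*b^3 + b^2*(5 - n) + b*(-4*n^2 - 4*n - 6) - n^3 - n^2 + 6*n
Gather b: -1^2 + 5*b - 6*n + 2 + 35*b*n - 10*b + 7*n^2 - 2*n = b*(35*n - 5) + 7*n^2 - 8*n + 1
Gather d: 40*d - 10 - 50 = 40*d - 60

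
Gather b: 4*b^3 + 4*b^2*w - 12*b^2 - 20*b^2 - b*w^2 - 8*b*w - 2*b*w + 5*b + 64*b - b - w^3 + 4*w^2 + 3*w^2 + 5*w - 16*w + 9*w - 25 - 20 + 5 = 4*b^3 + b^2*(4*w - 32) + b*(-w^2 - 10*w + 68) - w^3 + 7*w^2 - 2*w - 40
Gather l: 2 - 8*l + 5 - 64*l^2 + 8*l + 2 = 9 - 64*l^2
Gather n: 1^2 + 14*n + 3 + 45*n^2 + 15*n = 45*n^2 + 29*n + 4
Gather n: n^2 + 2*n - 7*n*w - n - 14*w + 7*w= n^2 + n*(1 - 7*w) - 7*w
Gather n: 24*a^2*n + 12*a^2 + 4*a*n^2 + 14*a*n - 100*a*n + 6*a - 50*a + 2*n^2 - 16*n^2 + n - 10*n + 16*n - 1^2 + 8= 12*a^2 - 44*a + n^2*(4*a - 14) + n*(24*a^2 - 86*a + 7) + 7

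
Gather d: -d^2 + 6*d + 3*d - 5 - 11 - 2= -d^2 + 9*d - 18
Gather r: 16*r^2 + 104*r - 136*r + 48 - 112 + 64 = 16*r^2 - 32*r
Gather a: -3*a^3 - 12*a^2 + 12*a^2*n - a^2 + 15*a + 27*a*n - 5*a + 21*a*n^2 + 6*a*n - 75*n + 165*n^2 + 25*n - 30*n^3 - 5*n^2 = -3*a^3 + a^2*(12*n - 13) + a*(21*n^2 + 33*n + 10) - 30*n^3 + 160*n^2 - 50*n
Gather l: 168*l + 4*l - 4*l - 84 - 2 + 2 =168*l - 84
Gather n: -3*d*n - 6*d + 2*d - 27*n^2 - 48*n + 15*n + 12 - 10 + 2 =-4*d - 27*n^2 + n*(-3*d - 33) + 4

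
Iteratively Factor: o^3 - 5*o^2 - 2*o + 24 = (o - 4)*(o^2 - o - 6) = (o - 4)*(o - 3)*(o + 2)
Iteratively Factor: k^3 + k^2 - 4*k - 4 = (k + 2)*(k^2 - k - 2) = (k - 2)*(k + 2)*(k + 1)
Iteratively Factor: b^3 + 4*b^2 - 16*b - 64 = (b - 4)*(b^2 + 8*b + 16) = (b - 4)*(b + 4)*(b + 4)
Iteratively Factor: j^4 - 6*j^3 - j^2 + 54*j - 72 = (j - 3)*(j^3 - 3*j^2 - 10*j + 24) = (j - 3)*(j + 3)*(j^2 - 6*j + 8) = (j - 4)*(j - 3)*(j + 3)*(j - 2)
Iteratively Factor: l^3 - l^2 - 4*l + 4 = (l - 1)*(l^2 - 4) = (l - 2)*(l - 1)*(l + 2)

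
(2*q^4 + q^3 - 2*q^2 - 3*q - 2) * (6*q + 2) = 12*q^5 + 10*q^4 - 10*q^3 - 22*q^2 - 18*q - 4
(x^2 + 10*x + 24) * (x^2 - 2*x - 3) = x^4 + 8*x^3 + x^2 - 78*x - 72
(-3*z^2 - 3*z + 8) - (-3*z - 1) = 9 - 3*z^2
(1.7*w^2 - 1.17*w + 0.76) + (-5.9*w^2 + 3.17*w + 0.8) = -4.2*w^2 + 2.0*w + 1.56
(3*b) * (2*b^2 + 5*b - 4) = 6*b^3 + 15*b^2 - 12*b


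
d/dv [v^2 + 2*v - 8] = 2*v + 2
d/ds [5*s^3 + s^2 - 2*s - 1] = 15*s^2 + 2*s - 2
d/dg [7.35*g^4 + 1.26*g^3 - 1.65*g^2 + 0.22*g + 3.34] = 29.4*g^3 + 3.78*g^2 - 3.3*g + 0.22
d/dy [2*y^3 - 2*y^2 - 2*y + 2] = 6*y^2 - 4*y - 2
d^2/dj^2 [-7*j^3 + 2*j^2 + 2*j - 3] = 4 - 42*j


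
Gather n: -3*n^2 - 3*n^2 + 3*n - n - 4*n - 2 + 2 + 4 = -6*n^2 - 2*n + 4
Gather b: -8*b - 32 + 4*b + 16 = -4*b - 16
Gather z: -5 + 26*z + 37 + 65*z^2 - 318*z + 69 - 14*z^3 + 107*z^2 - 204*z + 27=-14*z^3 + 172*z^2 - 496*z + 128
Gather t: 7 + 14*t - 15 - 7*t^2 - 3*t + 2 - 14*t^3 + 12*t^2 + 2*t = -14*t^3 + 5*t^2 + 13*t - 6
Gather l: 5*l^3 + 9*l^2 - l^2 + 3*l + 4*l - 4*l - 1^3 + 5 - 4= 5*l^3 + 8*l^2 + 3*l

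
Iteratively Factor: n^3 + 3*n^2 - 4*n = (n + 4)*(n^2 - n) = (n - 1)*(n + 4)*(n)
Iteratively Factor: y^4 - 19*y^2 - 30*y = (y + 3)*(y^3 - 3*y^2 - 10*y) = (y + 2)*(y + 3)*(y^2 - 5*y) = y*(y + 2)*(y + 3)*(y - 5)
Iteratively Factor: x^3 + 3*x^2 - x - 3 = (x + 3)*(x^2 - 1) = (x + 1)*(x + 3)*(x - 1)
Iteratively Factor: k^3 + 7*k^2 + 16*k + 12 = (k + 2)*(k^2 + 5*k + 6) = (k + 2)^2*(k + 3)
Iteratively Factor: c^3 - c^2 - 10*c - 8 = (c + 1)*(c^2 - 2*c - 8) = (c + 1)*(c + 2)*(c - 4)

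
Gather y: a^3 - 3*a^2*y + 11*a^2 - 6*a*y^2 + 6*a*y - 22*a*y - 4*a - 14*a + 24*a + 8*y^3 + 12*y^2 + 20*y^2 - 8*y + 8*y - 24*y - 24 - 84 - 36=a^3 + 11*a^2 + 6*a + 8*y^3 + y^2*(32 - 6*a) + y*(-3*a^2 - 16*a - 24) - 144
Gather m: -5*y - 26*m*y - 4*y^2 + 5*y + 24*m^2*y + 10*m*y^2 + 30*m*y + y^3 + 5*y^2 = 24*m^2*y + m*(10*y^2 + 4*y) + y^3 + y^2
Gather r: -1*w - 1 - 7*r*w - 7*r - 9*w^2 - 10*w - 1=r*(-7*w - 7) - 9*w^2 - 11*w - 2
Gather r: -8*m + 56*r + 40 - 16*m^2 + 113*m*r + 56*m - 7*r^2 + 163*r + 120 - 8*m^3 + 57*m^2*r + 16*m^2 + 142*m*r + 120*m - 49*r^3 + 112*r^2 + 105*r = -8*m^3 + 168*m - 49*r^3 + 105*r^2 + r*(57*m^2 + 255*m + 324) + 160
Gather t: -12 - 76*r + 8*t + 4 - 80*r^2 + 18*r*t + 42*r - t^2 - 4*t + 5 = -80*r^2 - 34*r - t^2 + t*(18*r + 4) - 3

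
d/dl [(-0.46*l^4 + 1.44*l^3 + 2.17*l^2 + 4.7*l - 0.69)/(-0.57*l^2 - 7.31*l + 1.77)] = (0.5244*l^5 + 9.267*l^4 - 24.3096*l^3 - 5.5373*l^2 + 6.8952*l + 3.2751)/(0.3249*l^4 + 8.3334*l^3 + 51.4183*l^2 - 25.8774*l + 3.1329)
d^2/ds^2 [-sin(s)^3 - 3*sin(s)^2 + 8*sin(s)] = 9*sin(s)^3 + 12*sin(s)^2 - 14*sin(s) - 6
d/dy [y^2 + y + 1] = 2*y + 1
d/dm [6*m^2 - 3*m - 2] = 12*m - 3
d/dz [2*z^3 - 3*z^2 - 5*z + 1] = 6*z^2 - 6*z - 5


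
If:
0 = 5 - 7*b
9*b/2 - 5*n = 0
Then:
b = 5/7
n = 9/14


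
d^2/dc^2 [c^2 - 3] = 2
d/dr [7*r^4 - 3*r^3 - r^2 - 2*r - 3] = 28*r^3 - 9*r^2 - 2*r - 2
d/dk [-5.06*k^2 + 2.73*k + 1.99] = 2.73 - 10.12*k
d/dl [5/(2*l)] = -5/(2*l^2)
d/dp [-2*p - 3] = -2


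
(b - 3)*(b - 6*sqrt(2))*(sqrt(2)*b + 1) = sqrt(2)*b^3 - 11*b^2 - 3*sqrt(2)*b^2 - 6*sqrt(2)*b + 33*b + 18*sqrt(2)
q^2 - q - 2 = (q - 2)*(q + 1)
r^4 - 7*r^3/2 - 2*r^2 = r^2*(r - 4)*(r + 1/2)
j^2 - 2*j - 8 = (j - 4)*(j + 2)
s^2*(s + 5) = s^3 + 5*s^2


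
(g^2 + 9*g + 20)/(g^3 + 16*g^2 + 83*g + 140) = 1/(g + 7)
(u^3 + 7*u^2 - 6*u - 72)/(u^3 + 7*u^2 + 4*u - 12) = (u^2 + u - 12)/(u^2 + u - 2)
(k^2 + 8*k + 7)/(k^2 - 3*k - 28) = (k^2 + 8*k + 7)/(k^2 - 3*k - 28)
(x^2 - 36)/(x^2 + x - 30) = (x - 6)/(x - 5)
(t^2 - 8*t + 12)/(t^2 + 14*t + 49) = (t^2 - 8*t + 12)/(t^2 + 14*t + 49)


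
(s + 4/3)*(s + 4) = s^2 + 16*s/3 + 16/3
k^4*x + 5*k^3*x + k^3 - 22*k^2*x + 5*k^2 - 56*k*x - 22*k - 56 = (k - 4)*(k + 2)*(k + 7)*(k*x + 1)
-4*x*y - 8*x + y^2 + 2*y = (-4*x + y)*(y + 2)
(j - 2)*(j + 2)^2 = j^3 + 2*j^2 - 4*j - 8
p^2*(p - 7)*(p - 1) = p^4 - 8*p^3 + 7*p^2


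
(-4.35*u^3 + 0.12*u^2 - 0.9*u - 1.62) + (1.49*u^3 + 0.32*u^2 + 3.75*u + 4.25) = -2.86*u^3 + 0.44*u^2 + 2.85*u + 2.63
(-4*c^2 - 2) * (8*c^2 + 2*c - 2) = -32*c^4 - 8*c^3 - 8*c^2 - 4*c + 4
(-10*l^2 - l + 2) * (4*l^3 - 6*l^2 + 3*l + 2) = -40*l^5 + 56*l^4 - 16*l^3 - 35*l^2 + 4*l + 4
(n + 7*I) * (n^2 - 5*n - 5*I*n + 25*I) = n^3 - 5*n^2 + 2*I*n^2 + 35*n - 10*I*n - 175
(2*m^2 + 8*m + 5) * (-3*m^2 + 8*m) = -6*m^4 - 8*m^3 + 49*m^2 + 40*m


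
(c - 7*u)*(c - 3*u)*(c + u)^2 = c^4 - 8*c^3*u + 2*c^2*u^2 + 32*c*u^3 + 21*u^4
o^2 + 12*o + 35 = (o + 5)*(o + 7)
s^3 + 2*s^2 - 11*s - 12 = (s - 3)*(s + 1)*(s + 4)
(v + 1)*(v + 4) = v^2 + 5*v + 4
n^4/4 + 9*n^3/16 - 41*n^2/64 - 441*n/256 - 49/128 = (n/4 + 1/2)*(n - 7/4)*(n + 1/4)*(n + 7/4)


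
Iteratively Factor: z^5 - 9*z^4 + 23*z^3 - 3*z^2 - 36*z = (z - 3)*(z^4 - 6*z^3 + 5*z^2 + 12*z) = (z - 4)*(z - 3)*(z^3 - 2*z^2 - 3*z) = (z - 4)*(z - 3)*(z + 1)*(z^2 - 3*z) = z*(z - 4)*(z - 3)*(z + 1)*(z - 3)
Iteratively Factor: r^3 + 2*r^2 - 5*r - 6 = (r + 1)*(r^2 + r - 6) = (r + 1)*(r + 3)*(r - 2)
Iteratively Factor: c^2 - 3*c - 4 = (c - 4)*(c + 1)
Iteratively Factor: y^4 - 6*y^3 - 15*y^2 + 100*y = (y + 4)*(y^3 - 10*y^2 + 25*y) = (y - 5)*(y + 4)*(y^2 - 5*y) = (y - 5)^2*(y + 4)*(y)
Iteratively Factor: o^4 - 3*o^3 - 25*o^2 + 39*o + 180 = (o - 5)*(o^3 + 2*o^2 - 15*o - 36) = (o - 5)*(o + 3)*(o^2 - o - 12) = (o - 5)*(o + 3)^2*(o - 4)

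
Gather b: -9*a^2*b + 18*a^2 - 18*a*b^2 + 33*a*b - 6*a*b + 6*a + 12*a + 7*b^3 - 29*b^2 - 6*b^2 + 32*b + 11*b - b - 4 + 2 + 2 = 18*a^2 + 18*a + 7*b^3 + b^2*(-18*a - 35) + b*(-9*a^2 + 27*a + 42)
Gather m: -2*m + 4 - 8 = -2*m - 4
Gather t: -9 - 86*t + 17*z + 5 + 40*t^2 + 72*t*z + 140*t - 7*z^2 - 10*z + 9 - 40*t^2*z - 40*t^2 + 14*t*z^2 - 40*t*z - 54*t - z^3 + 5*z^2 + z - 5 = -40*t^2*z + t*(14*z^2 + 32*z) - z^3 - 2*z^2 + 8*z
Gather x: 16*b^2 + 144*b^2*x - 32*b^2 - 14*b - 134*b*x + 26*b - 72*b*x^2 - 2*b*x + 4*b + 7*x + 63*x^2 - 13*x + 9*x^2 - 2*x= -16*b^2 + 16*b + x^2*(72 - 72*b) + x*(144*b^2 - 136*b - 8)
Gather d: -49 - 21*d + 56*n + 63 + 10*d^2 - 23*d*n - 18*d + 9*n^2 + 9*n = 10*d^2 + d*(-23*n - 39) + 9*n^2 + 65*n + 14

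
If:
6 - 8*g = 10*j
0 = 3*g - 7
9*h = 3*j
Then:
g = 7/3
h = -19/45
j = -19/15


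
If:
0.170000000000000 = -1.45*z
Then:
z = -0.12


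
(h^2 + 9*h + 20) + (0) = h^2 + 9*h + 20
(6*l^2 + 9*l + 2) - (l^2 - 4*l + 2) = 5*l^2 + 13*l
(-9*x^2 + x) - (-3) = -9*x^2 + x + 3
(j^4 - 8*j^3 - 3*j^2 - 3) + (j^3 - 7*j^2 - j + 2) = j^4 - 7*j^3 - 10*j^2 - j - 1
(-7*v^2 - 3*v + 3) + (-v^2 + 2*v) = -8*v^2 - v + 3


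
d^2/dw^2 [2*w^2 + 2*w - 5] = 4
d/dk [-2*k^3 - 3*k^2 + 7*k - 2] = -6*k^2 - 6*k + 7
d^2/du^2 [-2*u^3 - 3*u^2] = -12*u - 6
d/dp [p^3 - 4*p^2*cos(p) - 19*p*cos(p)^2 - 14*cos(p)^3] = 4*p^2*sin(p) + 3*p^2 + 19*p*sin(2*p) - 8*p*cos(p) + 42*sin(p)*cos(p)^2 - 19*cos(p)^2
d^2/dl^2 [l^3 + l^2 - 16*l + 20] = 6*l + 2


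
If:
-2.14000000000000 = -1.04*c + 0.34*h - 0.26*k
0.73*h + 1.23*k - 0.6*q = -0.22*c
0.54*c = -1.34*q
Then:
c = -2.48148148148148*q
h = -4.73087231968811*q - 4.32927631578947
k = 3.73940058479532*q + 2.56940789473684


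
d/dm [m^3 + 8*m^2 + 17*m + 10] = 3*m^2 + 16*m + 17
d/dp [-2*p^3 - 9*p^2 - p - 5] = -6*p^2 - 18*p - 1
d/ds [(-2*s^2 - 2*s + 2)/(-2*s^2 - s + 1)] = 2*s*(2 - s)/(4*s^4 + 4*s^3 - 3*s^2 - 2*s + 1)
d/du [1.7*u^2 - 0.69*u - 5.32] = 3.4*u - 0.69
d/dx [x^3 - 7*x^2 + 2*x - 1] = 3*x^2 - 14*x + 2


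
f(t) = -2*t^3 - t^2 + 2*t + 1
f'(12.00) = -886.00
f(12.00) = -3575.00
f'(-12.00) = -838.00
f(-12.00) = 3289.00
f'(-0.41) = 1.81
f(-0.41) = 0.15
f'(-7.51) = -321.38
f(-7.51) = 776.71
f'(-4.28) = -99.35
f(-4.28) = 130.93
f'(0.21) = 1.32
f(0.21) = 1.36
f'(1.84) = -21.99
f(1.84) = -11.16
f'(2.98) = -57.24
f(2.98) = -54.85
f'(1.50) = -14.50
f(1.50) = -5.00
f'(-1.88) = -15.45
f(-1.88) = 6.99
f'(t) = -6*t^2 - 2*t + 2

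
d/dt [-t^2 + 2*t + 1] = 2 - 2*t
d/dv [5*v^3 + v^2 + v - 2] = 15*v^2 + 2*v + 1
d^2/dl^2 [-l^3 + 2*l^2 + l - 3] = 4 - 6*l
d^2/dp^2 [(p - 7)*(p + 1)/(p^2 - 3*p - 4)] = -6/(p^3 - 12*p^2 + 48*p - 64)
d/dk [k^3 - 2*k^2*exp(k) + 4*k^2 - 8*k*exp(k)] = -2*k^2*exp(k) + 3*k^2 - 12*k*exp(k) + 8*k - 8*exp(k)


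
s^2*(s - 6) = s^3 - 6*s^2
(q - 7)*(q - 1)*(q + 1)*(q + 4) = q^4 - 3*q^3 - 29*q^2 + 3*q + 28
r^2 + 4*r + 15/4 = (r + 3/2)*(r + 5/2)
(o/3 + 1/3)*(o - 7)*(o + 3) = o^3/3 - o^2 - 25*o/3 - 7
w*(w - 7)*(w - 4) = w^3 - 11*w^2 + 28*w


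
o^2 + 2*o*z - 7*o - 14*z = (o - 7)*(o + 2*z)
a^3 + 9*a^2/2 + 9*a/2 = a*(a + 3/2)*(a + 3)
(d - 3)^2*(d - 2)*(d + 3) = d^4 - 5*d^3 - 3*d^2 + 45*d - 54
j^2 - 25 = (j - 5)*(j + 5)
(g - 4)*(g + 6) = g^2 + 2*g - 24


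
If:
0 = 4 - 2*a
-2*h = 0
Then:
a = 2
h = 0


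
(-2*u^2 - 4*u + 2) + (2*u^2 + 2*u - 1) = 1 - 2*u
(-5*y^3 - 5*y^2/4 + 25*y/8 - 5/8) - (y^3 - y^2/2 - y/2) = -6*y^3 - 3*y^2/4 + 29*y/8 - 5/8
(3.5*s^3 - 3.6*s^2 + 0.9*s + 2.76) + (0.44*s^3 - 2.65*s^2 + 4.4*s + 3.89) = 3.94*s^3 - 6.25*s^2 + 5.3*s + 6.65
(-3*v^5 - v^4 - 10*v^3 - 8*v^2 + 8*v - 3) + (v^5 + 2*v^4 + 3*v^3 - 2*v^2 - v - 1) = -2*v^5 + v^4 - 7*v^3 - 10*v^2 + 7*v - 4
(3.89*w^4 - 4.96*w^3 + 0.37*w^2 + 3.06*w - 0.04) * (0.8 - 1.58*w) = -6.1462*w^5 + 10.9488*w^4 - 4.5526*w^3 - 4.5388*w^2 + 2.5112*w - 0.032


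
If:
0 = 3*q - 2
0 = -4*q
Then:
No Solution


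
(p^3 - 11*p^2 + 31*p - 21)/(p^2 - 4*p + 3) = p - 7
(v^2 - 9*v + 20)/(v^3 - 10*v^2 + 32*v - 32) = (v - 5)/(v^2 - 6*v + 8)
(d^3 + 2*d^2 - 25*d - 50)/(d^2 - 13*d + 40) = (d^2 + 7*d + 10)/(d - 8)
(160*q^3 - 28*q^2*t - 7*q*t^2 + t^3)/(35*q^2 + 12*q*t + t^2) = (32*q^2 - 12*q*t + t^2)/(7*q + t)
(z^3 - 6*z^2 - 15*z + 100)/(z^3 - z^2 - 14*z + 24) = (z^2 - 10*z + 25)/(z^2 - 5*z + 6)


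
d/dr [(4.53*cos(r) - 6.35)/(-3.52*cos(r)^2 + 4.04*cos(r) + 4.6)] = (-15.9456*cos(r)^2 + 44.704*cos(r) - 46.492)*sin(r)/(12.3904*cos(r)^4 - 28.4416*cos(r)^3 - 16.0624*cos(r)^2 + 37.168*cos(r) + 21.16)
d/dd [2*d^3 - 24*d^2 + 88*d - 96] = 6*d^2 - 48*d + 88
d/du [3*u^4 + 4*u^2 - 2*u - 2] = 12*u^3 + 8*u - 2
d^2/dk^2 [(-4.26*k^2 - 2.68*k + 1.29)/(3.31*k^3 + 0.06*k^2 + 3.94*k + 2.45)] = (-93.345972*k^6 - 176.174088*k^5 + 499.745124*k^4 + 559.64642*k^3 + 365.52714*k^2 - 58.574034*k + 40.270408)/(36.264691*k^9 + 1.972098*k^8 + 129.53685*k^7 + 85.222455*k^6 + 157.11132*k^5 + 194.529288*k^4 + 124.242889*k^3 + 115.17891*k^2 + 70.94955*k + 14.706125)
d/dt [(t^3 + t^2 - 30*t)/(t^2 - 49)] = (t^4 - 117*t^2 - 98*t + 1470)/(t^4 - 98*t^2 + 2401)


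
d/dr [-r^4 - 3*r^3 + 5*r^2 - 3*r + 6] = -4*r^3 - 9*r^2 + 10*r - 3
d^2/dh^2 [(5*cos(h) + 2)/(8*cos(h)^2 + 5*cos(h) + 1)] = (-720*(1 - cos(2*h))^2*cos(h) - 78*(1 - cos(2*h))^2 + 885*cos(h) + 183*cos(2*h)/2 - 480*cos(3*h) + 160*cos(5*h) + 843/2)/(5*cos(h) + 4*cos(2*h) + 5)^3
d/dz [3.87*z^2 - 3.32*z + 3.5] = 7.74*z - 3.32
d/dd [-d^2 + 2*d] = 2 - 2*d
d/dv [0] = 0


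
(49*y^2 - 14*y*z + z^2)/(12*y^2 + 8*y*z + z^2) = (49*y^2 - 14*y*z + z^2)/(12*y^2 + 8*y*z + z^2)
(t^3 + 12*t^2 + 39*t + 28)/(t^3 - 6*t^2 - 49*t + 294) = (t^2 + 5*t + 4)/(t^2 - 13*t + 42)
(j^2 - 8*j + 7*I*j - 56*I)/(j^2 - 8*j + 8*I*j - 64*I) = (j + 7*I)/(j + 8*I)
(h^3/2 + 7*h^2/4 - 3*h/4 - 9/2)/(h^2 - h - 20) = (-2*h^3 - 7*h^2 + 3*h + 18)/(4*(-h^2 + h + 20))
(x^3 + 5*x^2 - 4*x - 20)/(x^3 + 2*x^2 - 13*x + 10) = (x + 2)/(x - 1)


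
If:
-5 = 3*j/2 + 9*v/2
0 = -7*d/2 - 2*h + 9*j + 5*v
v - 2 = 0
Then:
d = -4*h/7 - 148/7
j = -28/3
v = 2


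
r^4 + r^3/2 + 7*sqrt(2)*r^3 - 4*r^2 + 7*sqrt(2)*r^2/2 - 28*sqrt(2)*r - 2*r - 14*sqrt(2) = (r - 2)*(r + 1/2)*(r + 2)*(r + 7*sqrt(2))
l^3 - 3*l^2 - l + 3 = (l - 3)*(l - 1)*(l + 1)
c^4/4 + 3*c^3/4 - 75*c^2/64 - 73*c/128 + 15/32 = (c/4 + 1)*(c - 5/4)*(c - 1/2)*(c + 3/4)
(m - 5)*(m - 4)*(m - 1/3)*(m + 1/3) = m^4 - 9*m^3 + 179*m^2/9 + m - 20/9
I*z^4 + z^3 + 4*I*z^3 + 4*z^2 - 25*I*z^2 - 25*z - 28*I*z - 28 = (z - 4)*(z + 1)*(z + 7)*(I*z + 1)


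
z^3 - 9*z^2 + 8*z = z*(z - 8)*(z - 1)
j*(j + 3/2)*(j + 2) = j^3 + 7*j^2/2 + 3*j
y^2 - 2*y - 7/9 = (y - 7/3)*(y + 1/3)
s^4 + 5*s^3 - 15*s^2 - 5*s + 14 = (s - 2)*(s - 1)*(s + 1)*(s + 7)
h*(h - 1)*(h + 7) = h^3 + 6*h^2 - 7*h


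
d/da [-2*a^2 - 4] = -4*a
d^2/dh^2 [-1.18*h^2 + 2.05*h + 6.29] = -2.36000000000000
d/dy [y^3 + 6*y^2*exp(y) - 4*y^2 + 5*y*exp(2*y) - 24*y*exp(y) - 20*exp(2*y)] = 6*y^2*exp(y) + 3*y^2 + 10*y*exp(2*y) - 12*y*exp(y) - 8*y - 35*exp(2*y) - 24*exp(y)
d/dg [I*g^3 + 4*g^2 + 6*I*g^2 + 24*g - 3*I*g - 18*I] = 3*I*g^2 + g*(8 + 12*I) + 24 - 3*I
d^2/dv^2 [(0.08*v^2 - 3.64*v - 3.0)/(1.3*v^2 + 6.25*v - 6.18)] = (-13.6032*v^3 - 26.56368*v^2 - 321.71256*v - 557.658216)/(2.197*v^6 + 31.6875*v^5 + 121.01115*v^4 - 57.134375*v^3 - 575.26839*v^2 + 716.1075*v - 236.029032)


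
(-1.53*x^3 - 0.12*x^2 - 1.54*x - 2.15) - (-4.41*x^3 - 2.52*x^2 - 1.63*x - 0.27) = 2.88*x^3 + 2.4*x^2 + 0.0899999999999999*x - 1.88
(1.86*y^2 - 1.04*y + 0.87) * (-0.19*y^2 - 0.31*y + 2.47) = -0.3534*y^4 - 0.379*y^3 + 4.7513*y^2 - 2.8385*y + 2.1489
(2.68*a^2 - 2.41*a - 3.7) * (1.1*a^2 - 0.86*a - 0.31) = 2.948*a^4 - 4.9558*a^3 - 2.8282*a^2 + 3.9291*a + 1.147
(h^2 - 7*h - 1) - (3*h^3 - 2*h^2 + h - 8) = -3*h^3 + 3*h^2 - 8*h + 7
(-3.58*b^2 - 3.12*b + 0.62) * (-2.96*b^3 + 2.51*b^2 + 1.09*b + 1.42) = 10.5968*b^5 + 0.249400000000001*b^4 - 13.5686*b^3 - 6.9282*b^2 - 3.7546*b + 0.8804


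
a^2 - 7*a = a*(a - 7)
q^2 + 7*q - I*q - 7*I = (q + 7)*(q - I)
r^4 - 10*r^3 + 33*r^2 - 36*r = r*(r - 4)*(r - 3)^2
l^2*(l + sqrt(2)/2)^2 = l^4 + sqrt(2)*l^3 + l^2/2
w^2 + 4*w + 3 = (w + 1)*(w + 3)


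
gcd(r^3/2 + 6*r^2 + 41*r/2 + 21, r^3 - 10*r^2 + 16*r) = 1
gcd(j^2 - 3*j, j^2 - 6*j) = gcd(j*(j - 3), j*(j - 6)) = j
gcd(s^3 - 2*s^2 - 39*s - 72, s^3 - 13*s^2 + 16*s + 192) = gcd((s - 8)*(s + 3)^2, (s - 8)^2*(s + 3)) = s^2 - 5*s - 24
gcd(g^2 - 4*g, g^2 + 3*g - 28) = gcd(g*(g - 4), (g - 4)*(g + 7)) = g - 4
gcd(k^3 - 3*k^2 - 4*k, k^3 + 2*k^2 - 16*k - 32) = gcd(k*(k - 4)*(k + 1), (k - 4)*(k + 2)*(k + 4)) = k - 4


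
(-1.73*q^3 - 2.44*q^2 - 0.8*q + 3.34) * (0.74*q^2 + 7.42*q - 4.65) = -1.2802*q^5 - 14.6422*q^4 - 10.6523*q^3 + 7.8816*q^2 + 28.5028*q - 15.531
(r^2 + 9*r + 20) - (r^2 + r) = 8*r + 20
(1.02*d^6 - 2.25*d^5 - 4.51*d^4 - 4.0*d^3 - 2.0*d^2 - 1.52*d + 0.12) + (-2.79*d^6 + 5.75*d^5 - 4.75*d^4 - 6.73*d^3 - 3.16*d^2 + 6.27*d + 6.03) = -1.77*d^6 + 3.5*d^5 - 9.26*d^4 - 10.73*d^3 - 5.16*d^2 + 4.75*d + 6.15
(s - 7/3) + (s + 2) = 2*s - 1/3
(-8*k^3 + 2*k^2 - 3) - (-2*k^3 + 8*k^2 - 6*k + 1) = -6*k^3 - 6*k^2 + 6*k - 4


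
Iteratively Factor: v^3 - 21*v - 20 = (v + 1)*(v^2 - v - 20) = (v - 5)*(v + 1)*(v + 4)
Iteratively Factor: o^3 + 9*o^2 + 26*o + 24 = (o + 4)*(o^2 + 5*o + 6) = (o + 2)*(o + 4)*(o + 3)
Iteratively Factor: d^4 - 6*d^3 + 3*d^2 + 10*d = (d - 5)*(d^3 - d^2 - 2*d) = (d - 5)*(d + 1)*(d^2 - 2*d) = d*(d - 5)*(d + 1)*(d - 2)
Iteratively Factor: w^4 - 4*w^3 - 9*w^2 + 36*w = (w + 3)*(w^3 - 7*w^2 + 12*w) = (w - 4)*(w + 3)*(w^2 - 3*w) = (w - 4)*(w - 3)*(w + 3)*(w)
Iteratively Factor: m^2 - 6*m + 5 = (m - 1)*(m - 5)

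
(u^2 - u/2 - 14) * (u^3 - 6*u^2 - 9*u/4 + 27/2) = u^5 - 13*u^4/2 - 53*u^3/4 + 789*u^2/8 + 99*u/4 - 189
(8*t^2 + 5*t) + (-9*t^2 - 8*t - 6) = -t^2 - 3*t - 6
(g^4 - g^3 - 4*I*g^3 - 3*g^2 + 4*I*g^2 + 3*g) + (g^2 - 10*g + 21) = g^4 - g^3 - 4*I*g^3 - 2*g^2 + 4*I*g^2 - 7*g + 21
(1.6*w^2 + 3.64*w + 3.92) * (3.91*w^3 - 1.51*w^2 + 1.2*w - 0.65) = 6.256*w^5 + 11.8164*w^4 + 11.7508*w^3 - 2.5912*w^2 + 2.338*w - 2.548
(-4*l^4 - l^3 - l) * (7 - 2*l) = 8*l^5 - 26*l^4 - 7*l^3 + 2*l^2 - 7*l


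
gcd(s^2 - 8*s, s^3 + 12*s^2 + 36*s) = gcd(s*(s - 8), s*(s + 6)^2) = s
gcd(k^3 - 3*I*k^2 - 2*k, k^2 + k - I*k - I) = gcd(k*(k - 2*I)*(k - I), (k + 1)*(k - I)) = k - I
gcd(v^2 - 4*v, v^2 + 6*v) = v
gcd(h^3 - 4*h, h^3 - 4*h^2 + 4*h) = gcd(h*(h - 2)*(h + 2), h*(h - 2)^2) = h^2 - 2*h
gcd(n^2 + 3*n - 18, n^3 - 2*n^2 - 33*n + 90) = n^2 + 3*n - 18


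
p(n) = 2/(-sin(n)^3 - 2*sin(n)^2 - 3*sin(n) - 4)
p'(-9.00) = -0.37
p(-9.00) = -0.66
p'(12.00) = 0.37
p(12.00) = -0.71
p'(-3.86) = -0.21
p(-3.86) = -0.28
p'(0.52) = 0.27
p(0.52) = -0.33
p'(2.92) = -0.35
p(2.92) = -0.42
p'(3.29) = -0.38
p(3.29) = -0.56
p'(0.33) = 0.32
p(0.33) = -0.38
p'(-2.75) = -0.37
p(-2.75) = -0.65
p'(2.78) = -0.31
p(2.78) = -0.37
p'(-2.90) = -0.38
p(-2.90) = -0.59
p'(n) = 2*(3*sin(n)^2*cos(n) + 4*sin(n)*cos(n) + 3*cos(n))/(-sin(n)^3 - 2*sin(n)^2 - 3*sin(n) - 4)^2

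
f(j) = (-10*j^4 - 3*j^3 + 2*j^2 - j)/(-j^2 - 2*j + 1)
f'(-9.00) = -194.69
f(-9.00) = 1020.19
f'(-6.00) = -129.21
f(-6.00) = 531.91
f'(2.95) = 45.45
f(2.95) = 60.28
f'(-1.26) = 32.94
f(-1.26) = -7.64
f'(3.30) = 52.04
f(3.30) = 77.33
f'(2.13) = 30.38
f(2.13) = 29.23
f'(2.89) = 44.33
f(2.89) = 57.58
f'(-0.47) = -0.15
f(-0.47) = 0.43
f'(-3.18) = 90.26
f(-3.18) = 327.98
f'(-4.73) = -92.92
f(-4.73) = 389.37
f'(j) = (2*j + 2)*(-10*j^4 - 3*j^3 + 2*j^2 - j)/(-j^2 - 2*j + 1)^2 + (-40*j^3 - 9*j^2 + 4*j - 1)/(-j^2 - 2*j + 1)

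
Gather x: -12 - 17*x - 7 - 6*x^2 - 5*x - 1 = -6*x^2 - 22*x - 20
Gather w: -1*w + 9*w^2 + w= 9*w^2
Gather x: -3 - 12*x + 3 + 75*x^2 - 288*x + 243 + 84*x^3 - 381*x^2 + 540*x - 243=84*x^3 - 306*x^2 + 240*x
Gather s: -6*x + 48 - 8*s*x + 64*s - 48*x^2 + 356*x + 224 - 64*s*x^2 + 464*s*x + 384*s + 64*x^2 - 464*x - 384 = s*(-64*x^2 + 456*x + 448) + 16*x^2 - 114*x - 112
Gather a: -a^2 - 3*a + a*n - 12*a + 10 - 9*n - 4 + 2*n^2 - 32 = -a^2 + a*(n - 15) + 2*n^2 - 9*n - 26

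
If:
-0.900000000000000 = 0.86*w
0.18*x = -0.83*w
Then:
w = -1.05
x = 4.83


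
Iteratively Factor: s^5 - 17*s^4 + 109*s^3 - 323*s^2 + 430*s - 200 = (s - 4)*(s^4 - 13*s^3 + 57*s^2 - 95*s + 50) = (s - 5)*(s - 4)*(s^3 - 8*s^2 + 17*s - 10) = (s - 5)*(s - 4)*(s - 1)*(s^2 - 7*s + 10) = (s - 5)^2*(s - 4)*(s - 1)*(s - 2)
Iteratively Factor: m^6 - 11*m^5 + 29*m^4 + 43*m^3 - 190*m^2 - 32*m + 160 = (m - 5)*(m^5 - 6*m^4 - m^3 + 38*m^2 - 32) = (m - 5)*(m + 1)*(m^4 - 7*m^3 + 6*m^2 + 32*m - 32) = (m - 5)*(m + 1)*(m + 2)*(m^3 - 9*m^2 + 24*m - 16) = (m - 5)*(m - 4)*(m + 1)*(m + 2)*(m^2 - 5*m + 4) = (m - 5)*(m - 4)^2*(m + 1)*(m + 2)*(m - 1)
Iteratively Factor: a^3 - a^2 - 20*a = (a + 4)*(a^2 - 5*a) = a*(a + 4)*(a - 5)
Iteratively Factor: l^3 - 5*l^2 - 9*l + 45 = (l - 3)*(l^2 - 2*l - 15) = (l - 3)*(l + 3)*(l - 5)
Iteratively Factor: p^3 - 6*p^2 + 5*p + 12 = (p + 1)*(p^2 - 7*p + 12) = (p - 3)*(p + 1)*(p - 4)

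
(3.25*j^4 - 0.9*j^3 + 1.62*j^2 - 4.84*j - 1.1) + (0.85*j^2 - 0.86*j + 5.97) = 3.25*j^4 - 0.9*j^3 + 2.47*j^2 - 5.7*j + 4.87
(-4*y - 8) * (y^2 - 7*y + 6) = -4*y^3 + 20*y^2 + 32*y - 48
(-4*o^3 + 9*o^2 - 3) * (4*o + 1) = -16*o^4 + 32*o^3 + 9*o^2 - 12*o - 3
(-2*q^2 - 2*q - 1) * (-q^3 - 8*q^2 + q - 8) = 2*q^5 + 18*q^4 + 15*q^3 + 22*q^2 + 15*q + 8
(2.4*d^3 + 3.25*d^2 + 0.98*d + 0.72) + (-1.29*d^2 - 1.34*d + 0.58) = 2.4*d^3 + 1.96*d^2 - 0.36*d + 1.3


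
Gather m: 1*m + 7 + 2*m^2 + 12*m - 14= 2*m^2 + 13*m - 7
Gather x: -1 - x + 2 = 1 - x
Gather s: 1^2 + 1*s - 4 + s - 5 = 2*s - 8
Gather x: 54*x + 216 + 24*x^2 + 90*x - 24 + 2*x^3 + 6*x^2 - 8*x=2*x^3 + 30*x^2 + 136*x + 192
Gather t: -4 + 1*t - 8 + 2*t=3*t - 12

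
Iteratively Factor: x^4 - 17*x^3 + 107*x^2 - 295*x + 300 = (x - 5)*(x^3 - 12*x^2 + 47*x - 60) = (x - 5)*(x - 3)*(x^2 - 9*x + 20) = (x - 5)^2*(x - 3)*(x - 4)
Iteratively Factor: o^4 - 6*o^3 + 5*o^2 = (o - 5)*(o^3 - o^2) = o*(o - 5)*(o^2 - o) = o^2*(o - 5)*(o - 1)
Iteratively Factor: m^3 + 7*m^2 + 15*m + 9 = (m + 3)*(m^2 + 4*m + 3) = (m + 1)*(m + 3)*(m + 3)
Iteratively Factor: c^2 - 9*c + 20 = (c - 5)*(c - 4)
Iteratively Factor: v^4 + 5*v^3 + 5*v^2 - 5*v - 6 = (v + 3)*(v^3 + 2*v^2 - v - 2) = (v + 2)*(v + 3)*(v^2 - 1) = (v - 1)*(v + 2)*(v + 3)*(v + 1)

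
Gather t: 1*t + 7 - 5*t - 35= -4*t - 28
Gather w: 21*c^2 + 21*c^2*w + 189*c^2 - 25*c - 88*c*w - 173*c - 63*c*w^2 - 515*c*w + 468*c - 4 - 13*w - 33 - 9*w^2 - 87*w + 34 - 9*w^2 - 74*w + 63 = 210*c^2 + 270*c + w^2*(-63*c - 18) + w*(21*c^2 - 603*c - 174) + 60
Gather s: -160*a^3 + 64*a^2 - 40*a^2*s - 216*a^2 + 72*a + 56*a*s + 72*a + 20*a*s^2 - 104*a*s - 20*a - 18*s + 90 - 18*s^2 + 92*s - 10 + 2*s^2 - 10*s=-160*a^3 - 152*a^2 + 124*a + s^2*(20*a - 16) + s*(-40*a^2 - 48*a + 64) + 80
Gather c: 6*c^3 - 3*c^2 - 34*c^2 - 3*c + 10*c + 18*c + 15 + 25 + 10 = 6*c^3 - 37*c^2 + 25*c + 50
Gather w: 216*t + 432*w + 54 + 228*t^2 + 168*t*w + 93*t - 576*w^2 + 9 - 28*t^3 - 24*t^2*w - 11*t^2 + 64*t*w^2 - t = -28*t^3 + 217*t^2 + 308*t + w^2*(64*t - 576) + w*(-24*t^2 + 168*t + 432) + 63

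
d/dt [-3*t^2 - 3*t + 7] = -6*t - 3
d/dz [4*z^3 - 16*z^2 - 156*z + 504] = 12*z^2 - 32*z - 156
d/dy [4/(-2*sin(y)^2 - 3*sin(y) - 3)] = 4*(4*sin(y) + 3)*cos(y)/(3*sin(y) - cos(2*y) + 4)^2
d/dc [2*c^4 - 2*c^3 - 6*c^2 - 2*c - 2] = 8*c^3 - 6*c^2 - 12*c - 2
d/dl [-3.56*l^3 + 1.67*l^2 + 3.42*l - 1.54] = -10.68*l^2 + 3.34*l + 3.42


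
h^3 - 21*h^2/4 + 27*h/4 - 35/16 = (h - 7/2)*(h - 5/4)*(h - 1/2)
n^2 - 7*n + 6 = (n - 6)*(n - 1)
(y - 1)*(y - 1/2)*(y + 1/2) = y^3 - y^2 - y/4 + 1/4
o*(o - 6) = o^2 - 6*o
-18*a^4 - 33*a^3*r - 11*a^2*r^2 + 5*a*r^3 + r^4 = (-3*a + r)*(a + r)^2*(6*a + r)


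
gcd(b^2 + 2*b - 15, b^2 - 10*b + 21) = b - 3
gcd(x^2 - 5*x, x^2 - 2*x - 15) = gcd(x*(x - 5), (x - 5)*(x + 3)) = x - 5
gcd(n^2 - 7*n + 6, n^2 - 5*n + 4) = n - 1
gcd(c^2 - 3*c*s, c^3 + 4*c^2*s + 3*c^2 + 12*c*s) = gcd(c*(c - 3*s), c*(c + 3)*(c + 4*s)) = c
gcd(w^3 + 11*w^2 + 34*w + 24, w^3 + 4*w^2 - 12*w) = w + 6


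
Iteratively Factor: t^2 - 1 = (t + 1)*(t - 1)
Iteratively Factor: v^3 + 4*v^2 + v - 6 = (v + 3)*(v^2 + v - 2) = (v + 2)*(v + 3)*(v - 1)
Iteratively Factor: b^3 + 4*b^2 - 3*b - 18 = (b + 3)*(b^2 + b - 6) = (b - 2)*(b + 3)*(b + 3)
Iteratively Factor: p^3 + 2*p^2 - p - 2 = (p + 1)*(p^2 + p - 2) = (p + 1)*(p + 2)*(p - 1)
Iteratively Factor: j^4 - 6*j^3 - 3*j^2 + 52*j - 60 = (j - 2)*(j^3 - 4*j^2 - 11*j + 30) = (j - 5)*(j - 2)*(j^2 + j - 6) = (j - 5)*(j - 2)^2*(j + 3)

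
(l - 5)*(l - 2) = l^2 - 7*l + 10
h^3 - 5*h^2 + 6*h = h*(h - 3)*(h - 2)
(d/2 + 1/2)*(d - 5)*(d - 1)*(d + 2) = d^4/2 - 3*d^3/2 - 11*d^2/2 + 3*d/2 + 5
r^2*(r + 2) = r^3 + 2*r^2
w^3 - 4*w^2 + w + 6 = (w - 3)*(w - 2)*(w + 1)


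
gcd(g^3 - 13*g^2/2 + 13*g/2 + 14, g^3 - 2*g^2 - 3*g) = g + 1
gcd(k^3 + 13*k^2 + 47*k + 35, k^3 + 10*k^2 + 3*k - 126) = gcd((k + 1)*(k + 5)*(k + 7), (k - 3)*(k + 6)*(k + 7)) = k + 7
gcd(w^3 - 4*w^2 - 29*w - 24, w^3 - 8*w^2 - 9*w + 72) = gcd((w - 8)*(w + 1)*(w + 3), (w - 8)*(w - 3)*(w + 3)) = w^2 - 5*w - 24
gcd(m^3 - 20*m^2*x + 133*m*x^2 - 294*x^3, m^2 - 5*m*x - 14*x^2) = -m + 7*x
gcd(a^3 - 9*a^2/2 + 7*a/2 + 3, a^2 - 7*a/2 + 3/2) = a - 3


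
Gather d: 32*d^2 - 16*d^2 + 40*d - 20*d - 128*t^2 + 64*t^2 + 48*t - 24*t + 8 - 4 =16*d^2 + 20*d - 64*t^2 + 24*t + 4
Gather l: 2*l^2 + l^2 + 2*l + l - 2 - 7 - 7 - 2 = 3*l^2 + 3*l - 18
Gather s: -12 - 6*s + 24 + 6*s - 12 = 0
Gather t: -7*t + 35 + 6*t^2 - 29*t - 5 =6*t^2 - 36*t + 30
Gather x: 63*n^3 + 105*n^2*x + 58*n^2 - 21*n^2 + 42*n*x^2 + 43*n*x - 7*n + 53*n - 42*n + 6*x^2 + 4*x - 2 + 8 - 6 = 63*n^3 + 37*n^2 + 4*n + x^2*(42*n + 6) + x*(105*n^2 + 43*n + 4)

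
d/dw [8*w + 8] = 8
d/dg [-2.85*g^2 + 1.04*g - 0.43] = 1.04 - 5.7*g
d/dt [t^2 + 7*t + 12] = 2*t + 7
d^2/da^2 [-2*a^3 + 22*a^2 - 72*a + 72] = 44 - 12*a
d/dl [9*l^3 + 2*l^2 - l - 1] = 27*l^2 + 4*l - 1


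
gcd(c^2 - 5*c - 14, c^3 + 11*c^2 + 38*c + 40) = c + 2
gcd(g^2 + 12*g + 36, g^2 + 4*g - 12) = g + 6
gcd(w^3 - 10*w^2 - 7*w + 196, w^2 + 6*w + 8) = w + 4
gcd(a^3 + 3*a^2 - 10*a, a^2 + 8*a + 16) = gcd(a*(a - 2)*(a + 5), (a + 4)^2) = 1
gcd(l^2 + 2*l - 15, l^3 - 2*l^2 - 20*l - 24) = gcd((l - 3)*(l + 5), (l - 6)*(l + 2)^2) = 1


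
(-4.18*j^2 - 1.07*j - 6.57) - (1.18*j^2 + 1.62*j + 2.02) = -5.36*j^2 - 2.69*j - 8.59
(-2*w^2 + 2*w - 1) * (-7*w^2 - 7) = 14*w^4 - 14*w^3 + 21*w^2 - 14*w + 7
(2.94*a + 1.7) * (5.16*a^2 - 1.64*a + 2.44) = 15.1704*a^3 + 3.9504*a^2 + 4.3856*a + 4.148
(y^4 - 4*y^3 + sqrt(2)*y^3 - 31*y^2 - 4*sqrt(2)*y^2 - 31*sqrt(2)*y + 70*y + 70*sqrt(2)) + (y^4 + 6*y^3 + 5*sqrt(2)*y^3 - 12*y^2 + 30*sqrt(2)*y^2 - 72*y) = 2*y^4 + 2*y^3 + 6*sqrt(2)*y^3 - 43*y^2 + 26*sqrt(2)*y^2 - 31*sqrt(2)*y - 2*y + 70*sqrt(2)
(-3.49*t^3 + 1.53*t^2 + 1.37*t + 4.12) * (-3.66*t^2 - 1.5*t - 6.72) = 12.7734*t^5 - 0.3648*t^4 + 16.1436*t^3 - 27.4158*t^2 - 15.3864*t - 27.6864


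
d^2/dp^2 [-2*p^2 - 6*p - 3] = -4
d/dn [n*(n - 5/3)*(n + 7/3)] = 3*n^2 + 4*n/3 - 35/9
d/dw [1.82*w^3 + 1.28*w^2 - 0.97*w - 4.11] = 5.46*w^2 + 2.56*w - 0.97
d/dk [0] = 0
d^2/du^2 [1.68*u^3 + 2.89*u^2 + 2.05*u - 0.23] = 10.08*u + 5.78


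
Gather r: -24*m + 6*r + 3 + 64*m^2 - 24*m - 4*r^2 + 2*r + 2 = 64*m^2 - 48*m - 4*r^2 + 8*r + 5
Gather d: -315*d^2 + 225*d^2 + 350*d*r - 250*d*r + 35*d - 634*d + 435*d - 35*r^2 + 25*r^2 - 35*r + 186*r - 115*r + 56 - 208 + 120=-90*d^2 + d*(100*r - 164) - 10*r^2 + 36*r - 32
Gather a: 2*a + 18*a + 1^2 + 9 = 20*a + 10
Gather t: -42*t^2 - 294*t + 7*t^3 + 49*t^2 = 7*t^3 + 7*t^2 - 294*t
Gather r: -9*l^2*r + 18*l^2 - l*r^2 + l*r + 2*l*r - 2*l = 18*l^2 - l*r^2 - 2*l + r*(-9*l^2 + 3*l)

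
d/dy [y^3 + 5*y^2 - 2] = y*(3*y + 10)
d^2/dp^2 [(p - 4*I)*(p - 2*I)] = 2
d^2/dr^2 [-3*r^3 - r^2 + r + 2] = -18*r - 2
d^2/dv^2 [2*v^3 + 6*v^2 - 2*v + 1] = 12*v + 12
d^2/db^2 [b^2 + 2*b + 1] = 2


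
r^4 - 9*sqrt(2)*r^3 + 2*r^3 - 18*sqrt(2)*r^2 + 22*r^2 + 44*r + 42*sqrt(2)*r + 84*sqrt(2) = (r + 2)*(r - 7*sqrt(2))*(r - 3*sqrt(2))*(r + sqrt(2))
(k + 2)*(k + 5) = k^2 + 7*k + 10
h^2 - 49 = (h - 7)*(h + 7)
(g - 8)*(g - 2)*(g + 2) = g^3 - 8*g^2 - 4*g + 32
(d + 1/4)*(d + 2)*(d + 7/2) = d^3 + 23*d^2/4 + 67*d/8 + 7/4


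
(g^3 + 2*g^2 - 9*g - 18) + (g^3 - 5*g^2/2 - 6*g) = 2*g^3 - g^2/2 - 15*g - 18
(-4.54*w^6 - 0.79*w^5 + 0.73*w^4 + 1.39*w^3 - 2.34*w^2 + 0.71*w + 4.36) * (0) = 0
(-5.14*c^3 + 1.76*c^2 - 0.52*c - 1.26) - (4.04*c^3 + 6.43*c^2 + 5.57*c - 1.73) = -9.18*c^3 - 4.67*c^2 - 6.09*c + 0.47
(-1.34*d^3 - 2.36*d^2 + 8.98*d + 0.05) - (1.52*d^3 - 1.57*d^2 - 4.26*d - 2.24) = -2.86*d^3 - 0.79*d^2 + 13.24*d + 2.29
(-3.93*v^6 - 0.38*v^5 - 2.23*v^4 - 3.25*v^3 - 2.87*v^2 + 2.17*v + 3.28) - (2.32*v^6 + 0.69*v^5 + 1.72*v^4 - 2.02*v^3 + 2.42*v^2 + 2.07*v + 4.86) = -6.25*v^6 - 1.07*v^5 - 3.95*v^4 - 1.23*v^3 - 5.29*v^2 + 0.1*v - 1.58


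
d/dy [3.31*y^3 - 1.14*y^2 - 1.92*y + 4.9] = 9.93*y^2 - 2.28*y - 1.92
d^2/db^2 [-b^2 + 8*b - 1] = -2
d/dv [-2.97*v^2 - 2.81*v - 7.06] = -5.94*v - 2.81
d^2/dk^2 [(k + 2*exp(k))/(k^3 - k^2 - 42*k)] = 2*(-k^2*(-k^2 + k + 42)^2*exp(k) + k*(-(k + 2*exp(k))*(3*k - 1) + (2*exp(k) + 1)*(-3*k^2 + 2*k + 42))*(-k^2 + k + 42) - (k + 2*exp(k))*(-3*k^2 + 2*k + 42)^2)/(k^3*(-k^2 + k + 42)^3)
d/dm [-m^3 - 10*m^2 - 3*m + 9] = -3*m^2 - 20*m - 3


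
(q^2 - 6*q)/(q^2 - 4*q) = (q - 6)/(q - 4)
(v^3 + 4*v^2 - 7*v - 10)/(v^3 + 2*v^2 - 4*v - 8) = (v^2 + 6*v + 5)/(v^2 + 4*v + 4)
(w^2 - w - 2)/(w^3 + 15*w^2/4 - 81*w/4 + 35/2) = 4*(w + 1)/(4*w^2 + 23*w - 35)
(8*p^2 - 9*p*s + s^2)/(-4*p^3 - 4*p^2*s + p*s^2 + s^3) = (-8*p^2 + 9*p*s - s^2)/(4*p^3 + 4*p^2*s - p*s^2 - s^3)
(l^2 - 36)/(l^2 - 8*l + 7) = (l^2 - 36)/(l^2 - 8*l + 7)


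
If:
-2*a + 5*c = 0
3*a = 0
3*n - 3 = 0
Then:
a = 0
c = 0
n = 1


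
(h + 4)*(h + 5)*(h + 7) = h^3 + 16*h^2 + 83*h + 140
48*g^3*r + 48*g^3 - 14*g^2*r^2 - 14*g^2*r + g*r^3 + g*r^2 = (-8*g + r)*(-6*g + r)*(g*r + g)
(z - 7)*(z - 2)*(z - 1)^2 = z^4 - 11*z^3 + 33*z^2 - 37*z + 14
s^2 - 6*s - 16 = (s - 8)*(s + 2)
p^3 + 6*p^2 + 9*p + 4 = (p + 1)^2*(p + 4)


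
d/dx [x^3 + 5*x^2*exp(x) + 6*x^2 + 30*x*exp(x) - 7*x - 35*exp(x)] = 5*x^2*exp(x) + 3*x^2 + 40*x*exp(x) + 12*x - 5*exp(x) - 7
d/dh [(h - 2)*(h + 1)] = 2*h - 1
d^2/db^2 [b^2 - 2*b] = 2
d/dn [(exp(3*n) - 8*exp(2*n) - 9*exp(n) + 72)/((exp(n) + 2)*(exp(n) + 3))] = (exp(2*n) + 4*exp(n) - 46)*exp(n)/(exp(2*n) + 4*exp(n) + 4)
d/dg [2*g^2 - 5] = 4*g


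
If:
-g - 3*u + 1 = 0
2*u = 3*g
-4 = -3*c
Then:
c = 4/3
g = 2/11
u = 3/11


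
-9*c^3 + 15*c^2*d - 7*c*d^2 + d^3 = (-3*c + d)^2*(-c + d)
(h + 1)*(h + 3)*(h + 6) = h^3 + 10*h^2 + 27*h + 18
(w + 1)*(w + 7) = w^2 + 8*w + 7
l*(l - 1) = l^2 - l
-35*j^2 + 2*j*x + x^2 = (-5*j + x)*(7*j + x)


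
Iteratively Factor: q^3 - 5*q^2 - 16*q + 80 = (q - 4)*(q^2 - q - 20) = (q - 5)*(q - 4)*(q + 4)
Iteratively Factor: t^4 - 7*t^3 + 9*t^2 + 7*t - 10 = (t - 5)*(t^3 - 2*t^2 - t + 2) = (t - 5)*(t - 2)*(t^2 - 1) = (t - 5)*(t - 2)*(t - 1)*(t + 1)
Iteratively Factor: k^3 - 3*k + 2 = (k - 1)*(k^2 + k - 2) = (k - 1)*(k + 2)*(k - 1)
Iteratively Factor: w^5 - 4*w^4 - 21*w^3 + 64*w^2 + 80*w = (w - 5)*(w^4 + w^3 - 16*w^2 - 16*w) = (w - 5)*(w + 1)*(w^3 - 16*w) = (w - 5)*(w + 1)*(w + 4)*(w^2 - 4*w) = w*(w - 5)*(w + 1)*(w + 4)*(w - 4)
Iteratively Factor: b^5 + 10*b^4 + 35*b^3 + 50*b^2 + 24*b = (b + 1)*(b^4 + 9*b^3 + 26*b^2 + 24*b) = (b + 1)*(b + 3)*(b^3 + 6*b^2 + 8*b) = (b + 1)*(b + 3)*(b + 4)*(b^2 + 2*b) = (b + 1)*(b + 2)*(b + 3)*(b + 4)*(b)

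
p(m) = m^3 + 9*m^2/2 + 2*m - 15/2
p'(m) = 3*m^2 + 9*m + 2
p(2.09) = 25.47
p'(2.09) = 33.91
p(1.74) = 14.87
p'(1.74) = 26.74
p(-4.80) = -24.01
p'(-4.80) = 27.92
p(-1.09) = -5.63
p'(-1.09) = -4.25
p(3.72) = 113.69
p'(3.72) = 77.00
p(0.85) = -1.93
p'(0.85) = 11.82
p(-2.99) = 0.02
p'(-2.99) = 1.91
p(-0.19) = -7.72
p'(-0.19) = 0.40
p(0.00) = -7.50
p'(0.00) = 2.00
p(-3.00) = 0.00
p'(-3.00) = 2.00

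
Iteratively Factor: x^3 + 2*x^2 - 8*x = (x)*(x^2 + 2*x - 8) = x*(x - 2)*(x + 4)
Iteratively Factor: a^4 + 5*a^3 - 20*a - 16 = (a - 2)*(a^3 + 7*a^2 + 14*a + 8) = (a - 2)*(a + 2)*(a^2 + 5*a + 4) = (a - 2)*(a + 2)*(a + 4)*(a + 1)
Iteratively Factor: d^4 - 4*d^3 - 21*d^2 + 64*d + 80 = (d + 4)*(d^3 - 8*d^2 + 11*d + 20) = (d - 5)*(d + 4)*(d^2 - 3*d - 4) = (d - 5)*(d - 4)*(d + 4)*(d + 1)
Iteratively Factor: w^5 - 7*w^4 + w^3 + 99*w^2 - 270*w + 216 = (w - 3)*(w^4 - 4*w^3 - 11*w^2 + 66*w - 72) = (w - 3)^2*(w^3 - w^2 - 14*w + 24) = (w - 3)^3*(w^2 + 2*w - 8) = (w - 3)^3*(w - 2)*(w + 4)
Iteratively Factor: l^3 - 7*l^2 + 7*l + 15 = (l + 1)*(l^2 - 8*l + 15) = (l - 3)*(l + 1)*(l - 5)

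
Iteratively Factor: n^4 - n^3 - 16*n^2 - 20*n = (n + 2)*(n^3 - 3*n^2 - 10*n) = (n + 2)^2*(n^2 - 5*n) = n*(n + 2)^2*(n - 5)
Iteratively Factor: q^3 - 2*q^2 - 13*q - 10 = (q - 5)*(q^2 + 3*q + 2) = (q - 5)*(q + 2)*(q + 1)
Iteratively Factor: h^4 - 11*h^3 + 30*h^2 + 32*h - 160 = (h - 4)*(h^3 - 7*h^2 + 2*h + 40) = (h - 5)*(h - 4)*(h^2 - 2*h - 8) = (h - 5)*(h - 4)^2*(h + 2)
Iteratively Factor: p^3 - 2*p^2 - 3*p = (p + 1)*(p^2 - 3*p) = p*(p + 1)*(p - 3)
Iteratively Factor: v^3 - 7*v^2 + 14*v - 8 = (v - 1)*(v^2 - 6*v + 8) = (v - 4)*(v - 1)*(v - 2)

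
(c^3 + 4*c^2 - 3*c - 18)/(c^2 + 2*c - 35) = (c^3 + 4*c^2 - 3*c - 18)/(c^2 + 2*c - 35)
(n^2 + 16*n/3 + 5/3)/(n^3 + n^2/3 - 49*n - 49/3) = (n + 5)/(n^2 - 49)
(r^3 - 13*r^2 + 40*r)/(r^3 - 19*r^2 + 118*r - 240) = r/(r - 6)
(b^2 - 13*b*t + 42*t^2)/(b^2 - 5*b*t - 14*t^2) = (b - 6*t)/(b + 2*t)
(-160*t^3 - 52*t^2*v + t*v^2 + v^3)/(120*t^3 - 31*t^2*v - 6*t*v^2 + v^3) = (-4*t - v)/(3*t - v)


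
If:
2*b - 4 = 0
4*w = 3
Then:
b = 2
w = 3/4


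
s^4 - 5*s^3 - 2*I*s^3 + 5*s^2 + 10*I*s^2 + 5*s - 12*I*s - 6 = (s - 3)*(s - 2)*(s - I)^2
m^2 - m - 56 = (m - 8)*(m + 7)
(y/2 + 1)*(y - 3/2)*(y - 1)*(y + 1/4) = y^4/2 - y^3/8 - 29*y^2/16 + 17*y/16 + 3/8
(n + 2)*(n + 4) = n^2 + 6*n + 8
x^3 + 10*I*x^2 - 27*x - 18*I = (x + I)*(x + 3*I)*(x + 6*I)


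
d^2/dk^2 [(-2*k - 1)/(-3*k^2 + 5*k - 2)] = 2*((7 - 18*k)*(3*k^2 - 5*k + 2) + (2*k + 1)*(6*k - 5)^2)/(3*k^2 - 5*k + 2)^3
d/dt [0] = 0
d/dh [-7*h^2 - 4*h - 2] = -14*h - 4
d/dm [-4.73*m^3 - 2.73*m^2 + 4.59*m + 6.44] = -14.19*m^2 - 5.46*m + 4.59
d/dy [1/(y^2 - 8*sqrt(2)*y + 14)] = 2*(-y + 4*sqrt(2))/(y^2 - 8*sqrt(2)*y + 14)^2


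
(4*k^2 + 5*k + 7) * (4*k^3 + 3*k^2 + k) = 16*k^5 + 32*k^4 + 47*k^3 + 26*k^2 + 7*k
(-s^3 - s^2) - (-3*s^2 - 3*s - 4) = -s^3 + 2*s^2 + 3*s + 4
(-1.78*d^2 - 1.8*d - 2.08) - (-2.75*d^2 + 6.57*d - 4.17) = 0.97*d^2 - 8.37*d + 2.09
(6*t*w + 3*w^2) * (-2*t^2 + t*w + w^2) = -12*t^3*w + 9*t*w^3 + 3*w^4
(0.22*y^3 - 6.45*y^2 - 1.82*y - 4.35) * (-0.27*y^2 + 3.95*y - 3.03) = -0.0594*y^5 + 2.6105*y^4 - 25.6527*y^3 + 13.529*y^2 - 11.6679*y + 13.1805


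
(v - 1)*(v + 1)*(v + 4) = v^3 + 4*v^2 - v - 4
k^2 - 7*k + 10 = (k - 5)*(k - 2)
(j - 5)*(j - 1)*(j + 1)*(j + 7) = j^4 + 2*j^3 - 36*j^2 - 2*j + 35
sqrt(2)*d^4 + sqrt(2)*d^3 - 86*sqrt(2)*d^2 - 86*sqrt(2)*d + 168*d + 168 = (d - 6*sqrt(2))*(d - sqrt(2))*(d + 7*sqrt(2))*(sqrt(2)*d + sqrt(2))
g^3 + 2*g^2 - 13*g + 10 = (g - 2)*(g - 1)*(g + 5)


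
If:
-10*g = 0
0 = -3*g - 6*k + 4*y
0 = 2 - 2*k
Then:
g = 0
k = 1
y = 3/2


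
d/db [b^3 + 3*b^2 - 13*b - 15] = 3*b^2 + 6*b - 13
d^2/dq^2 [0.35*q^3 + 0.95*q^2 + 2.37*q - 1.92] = 2.1*q + 1.9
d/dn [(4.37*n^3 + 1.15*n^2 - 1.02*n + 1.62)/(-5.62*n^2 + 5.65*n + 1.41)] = (-24.5594*n^4 + 49.381*n^3 + 19.2502*n^2 + 21.4518*n - 10.5912)/(31.5844*n^4 - 63.506*n^3 + 16.0741*n^2 + 15.933*n + 1.9881)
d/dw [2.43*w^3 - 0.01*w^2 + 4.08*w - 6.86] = 7.29*w^2 - 0.02*w + 4.08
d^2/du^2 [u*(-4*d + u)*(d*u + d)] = 2*d*(-4*d + 3*u + 1)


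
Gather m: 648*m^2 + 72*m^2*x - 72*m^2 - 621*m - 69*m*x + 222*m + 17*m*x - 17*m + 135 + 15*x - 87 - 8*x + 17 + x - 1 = m^2*(72*x + 576) + m*(-52*x - 416) + 8*x + 64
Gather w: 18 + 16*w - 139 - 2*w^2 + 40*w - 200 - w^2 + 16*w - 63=-3*w^2 + 72*w - 384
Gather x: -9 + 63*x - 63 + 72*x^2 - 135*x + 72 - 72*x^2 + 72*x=0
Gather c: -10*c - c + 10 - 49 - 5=-11*c - 44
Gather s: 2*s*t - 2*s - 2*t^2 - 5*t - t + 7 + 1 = s*(2*t - 2) - 2*t^2 - 6*t + 8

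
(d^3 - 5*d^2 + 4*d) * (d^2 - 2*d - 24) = d^5 - 7*d^4 - 10*d^3 + 112*d^2 - 96*d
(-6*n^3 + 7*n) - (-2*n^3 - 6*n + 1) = -4*n^3 + 13*n - 1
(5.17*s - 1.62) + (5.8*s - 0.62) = 10.97*s - 2.24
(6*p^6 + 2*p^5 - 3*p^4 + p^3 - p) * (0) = 0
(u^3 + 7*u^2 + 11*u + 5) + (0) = u^3 + 7*u^2 + 11*u + 5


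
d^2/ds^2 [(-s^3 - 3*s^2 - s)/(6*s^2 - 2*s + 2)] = 2*(-8*s^3 + 15*s^2 + 3*s - 2)/(27*s^6 - 27*s^5 + 36*s^4 - 19*s^3 + 12*s^2 - 3*s + 1)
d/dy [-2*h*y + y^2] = -2*h + 2*y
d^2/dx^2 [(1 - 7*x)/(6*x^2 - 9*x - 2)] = 6*(3*(4*x - 3)^2*(7*x - 1) + (42*x - 23)*(-6*x^2 + 9*x + 2))/(-6*x^2 + 9*x + 2)^3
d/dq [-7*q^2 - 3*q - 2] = -14*q - 3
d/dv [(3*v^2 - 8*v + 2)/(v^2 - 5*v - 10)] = (-7*v^2 - 64*v + 90)/(v^4 - 10*v^3 + 5*v^2 + 100*v + 100)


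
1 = 1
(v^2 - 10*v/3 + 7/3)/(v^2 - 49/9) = 3*(v - 1)/(3*v + 7)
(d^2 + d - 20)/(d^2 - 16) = (d + 5)/(d + 4)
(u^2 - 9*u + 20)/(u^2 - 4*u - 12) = (-u^2 + 9*u - 20)/(-u^2 + 4*u + 12)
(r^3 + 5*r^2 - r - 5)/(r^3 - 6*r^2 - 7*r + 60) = (r^3 + 5*r^2 - r - 5)/(r^3 - 6*r^2 - 7*r + 60)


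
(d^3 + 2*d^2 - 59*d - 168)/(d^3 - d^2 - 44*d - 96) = (d + 7)/(d + 4)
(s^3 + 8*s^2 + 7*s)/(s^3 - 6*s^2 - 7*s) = (s + 7)/(s - 7)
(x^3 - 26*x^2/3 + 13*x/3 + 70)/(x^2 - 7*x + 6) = (3*x^2 - 8*x - 35)/(3*(x - 1))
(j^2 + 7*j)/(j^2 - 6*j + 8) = j*(j + 7)/(j^2 - 6*j + 8)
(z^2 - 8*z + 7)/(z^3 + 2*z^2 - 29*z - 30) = (z^2 - 8*z + 7)/(z^3 + 2*z^2 - 29*z - 30)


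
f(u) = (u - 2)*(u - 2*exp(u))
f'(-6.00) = -13.97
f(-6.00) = 48.04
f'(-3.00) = -7.60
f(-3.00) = 15.50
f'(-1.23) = -3.16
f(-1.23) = 5.86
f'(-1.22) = -3.13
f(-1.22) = 5.83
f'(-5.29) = -12.52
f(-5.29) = 38.64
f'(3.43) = -145.20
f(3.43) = -83.40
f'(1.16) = -0.70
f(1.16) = 4.38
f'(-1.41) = -3.64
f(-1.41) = 6.47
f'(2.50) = -33.55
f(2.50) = -10.93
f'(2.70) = -47.19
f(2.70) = -18.94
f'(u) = u + (1 - 2*exp(u))*(u - 2) - 2*exp(u) = -2*u*exp(u) + 2*u + 2*exp(u) - 2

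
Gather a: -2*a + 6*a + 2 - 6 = 4*a - 4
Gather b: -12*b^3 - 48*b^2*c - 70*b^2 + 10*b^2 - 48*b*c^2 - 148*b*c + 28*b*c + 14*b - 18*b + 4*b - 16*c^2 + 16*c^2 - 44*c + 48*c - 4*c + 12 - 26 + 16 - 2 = -12*b^3 + b^2*(-48*c - 60) + b*(-48*c^2 - 120*c)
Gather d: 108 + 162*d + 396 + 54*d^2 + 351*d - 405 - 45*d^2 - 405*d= 9*d^2 + 108*d + 99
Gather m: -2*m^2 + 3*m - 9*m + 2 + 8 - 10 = -2*m^2 - 6*m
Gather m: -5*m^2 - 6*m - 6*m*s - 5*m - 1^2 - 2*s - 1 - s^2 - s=-5*m^2 + m*(-6*s - 11) - s^2 - 3*s - 2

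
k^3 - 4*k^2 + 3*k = k*(k - 3)*(k - 1)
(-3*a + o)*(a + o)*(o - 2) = -3*a^2*o + 6*a^2 - 2*a*o^2 + 4*a*o + o^3 - 2*o^2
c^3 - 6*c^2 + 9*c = c*(c - 3)^2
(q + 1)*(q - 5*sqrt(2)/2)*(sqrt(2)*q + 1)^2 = 2*q^4 - 3*sqrt(2)*q^3 + 2*q^3 - 9*q^2 - 3*sqrt(2)*q^2 - 9*q - 5*sqrt(2)*q/2 - 5*sqrt(2)/2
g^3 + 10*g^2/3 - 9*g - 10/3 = (g - 2)*(g + 1/3)*(g + 5)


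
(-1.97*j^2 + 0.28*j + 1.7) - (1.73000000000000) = -1.97*j^2 + 0.28*j - 0.03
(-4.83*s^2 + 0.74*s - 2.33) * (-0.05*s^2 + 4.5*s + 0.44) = 0.2415*s^4 - 21.772*s^3 + 1.3213*s^2 - 10.1594*s - 1.0252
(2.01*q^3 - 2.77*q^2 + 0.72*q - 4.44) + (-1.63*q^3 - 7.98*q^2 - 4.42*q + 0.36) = 0.38*q^3 - 10.75*q^2 - 3.7*q - 4.08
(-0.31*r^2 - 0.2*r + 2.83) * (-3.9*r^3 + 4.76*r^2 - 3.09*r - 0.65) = 1.209*r^5 - 0.6956*r^4 - 11.0311*r^3 + 14.2903*r^2 - 8.6147*r - 1.8395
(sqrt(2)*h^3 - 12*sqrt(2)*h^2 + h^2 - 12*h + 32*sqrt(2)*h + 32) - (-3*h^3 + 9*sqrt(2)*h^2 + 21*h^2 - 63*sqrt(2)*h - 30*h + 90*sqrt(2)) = sqrt(2)*h^3 + 3*h^3 - 21*sqrt(2)*h^2 - 20*h^2 + 18*h + 95*sqrt(2)*h - 90*sqrt(2) + 32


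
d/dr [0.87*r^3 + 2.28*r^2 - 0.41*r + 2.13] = 2.61*r^2 + 4.56*r - 0.41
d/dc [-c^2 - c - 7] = -2*c - 1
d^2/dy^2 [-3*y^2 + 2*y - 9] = -6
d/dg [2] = 0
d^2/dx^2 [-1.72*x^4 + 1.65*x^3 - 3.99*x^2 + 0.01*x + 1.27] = -20.64*x^2 + 9.9*x - 7.98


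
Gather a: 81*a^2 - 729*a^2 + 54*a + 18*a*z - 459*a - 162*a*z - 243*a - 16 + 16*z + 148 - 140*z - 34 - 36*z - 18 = -648*a^2 + a*(-144*z - 648) - 160*z + 80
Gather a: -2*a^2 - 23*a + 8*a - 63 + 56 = -2*a^2 - 15*a - 7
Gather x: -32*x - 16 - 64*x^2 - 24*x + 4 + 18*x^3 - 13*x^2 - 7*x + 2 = 18*x^3 - 77*x^2 - 63*x - 10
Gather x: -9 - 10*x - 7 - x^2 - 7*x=-x^2 - 17*x - 16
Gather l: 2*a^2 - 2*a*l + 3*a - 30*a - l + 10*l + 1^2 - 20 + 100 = 2*a^2 - 27*a + l*(9 - 2*a) + 81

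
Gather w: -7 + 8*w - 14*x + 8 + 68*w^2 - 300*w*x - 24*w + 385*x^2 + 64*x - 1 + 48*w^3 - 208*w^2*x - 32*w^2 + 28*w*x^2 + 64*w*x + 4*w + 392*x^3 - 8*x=48*w^3 + w^2*(36 - 208*x) + w*(28*x^2 - 236*x - 12) + 392*x^3 + 385*x^2 + 42*x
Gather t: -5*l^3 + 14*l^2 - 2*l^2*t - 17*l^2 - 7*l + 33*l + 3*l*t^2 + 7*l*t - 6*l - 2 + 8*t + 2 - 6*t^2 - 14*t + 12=-5*l^3 - 3*l^2 + 20*l + t^2*(3*l - 6) + t*(-2*l^2 + 7*l - 6) + 12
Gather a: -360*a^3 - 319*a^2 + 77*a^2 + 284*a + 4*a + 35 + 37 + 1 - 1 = -360*a^3 - 242*a^2 + 288*a + 72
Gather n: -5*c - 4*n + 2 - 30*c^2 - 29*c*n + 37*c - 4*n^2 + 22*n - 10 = -30*c^2 + 32*c - 4*n^2 + n*(18 - 29*c) - 8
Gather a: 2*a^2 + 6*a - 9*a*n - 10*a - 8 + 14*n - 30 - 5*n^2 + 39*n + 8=2*a^2 + a*(-9*n - 4) - 5*n^2 + 53*n - 30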